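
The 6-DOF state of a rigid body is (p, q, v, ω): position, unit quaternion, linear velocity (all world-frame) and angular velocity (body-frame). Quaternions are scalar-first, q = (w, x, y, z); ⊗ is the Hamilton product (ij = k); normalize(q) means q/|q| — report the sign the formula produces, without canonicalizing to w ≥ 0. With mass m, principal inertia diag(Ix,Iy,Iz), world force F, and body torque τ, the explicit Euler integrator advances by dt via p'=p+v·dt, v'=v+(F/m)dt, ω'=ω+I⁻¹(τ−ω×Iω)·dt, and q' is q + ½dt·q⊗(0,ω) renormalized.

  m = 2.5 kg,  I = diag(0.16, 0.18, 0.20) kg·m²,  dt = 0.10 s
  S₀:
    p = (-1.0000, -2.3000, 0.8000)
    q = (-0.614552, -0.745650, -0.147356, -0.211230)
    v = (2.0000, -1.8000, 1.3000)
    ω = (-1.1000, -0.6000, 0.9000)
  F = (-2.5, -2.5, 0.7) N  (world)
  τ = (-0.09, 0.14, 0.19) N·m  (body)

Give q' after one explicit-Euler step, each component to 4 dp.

q' = (-0.6486, -0.7227, -0.0835, -0.2240)

Hamilton product q⊗(0,ω) = (-0.7185216, 0.4166488, 1.2721692, -0.2677984)
q' = normalize(q + ½dt·q⊗(0,ω)) = (-0.6486, -0.7227, -0.0835, -0.2240)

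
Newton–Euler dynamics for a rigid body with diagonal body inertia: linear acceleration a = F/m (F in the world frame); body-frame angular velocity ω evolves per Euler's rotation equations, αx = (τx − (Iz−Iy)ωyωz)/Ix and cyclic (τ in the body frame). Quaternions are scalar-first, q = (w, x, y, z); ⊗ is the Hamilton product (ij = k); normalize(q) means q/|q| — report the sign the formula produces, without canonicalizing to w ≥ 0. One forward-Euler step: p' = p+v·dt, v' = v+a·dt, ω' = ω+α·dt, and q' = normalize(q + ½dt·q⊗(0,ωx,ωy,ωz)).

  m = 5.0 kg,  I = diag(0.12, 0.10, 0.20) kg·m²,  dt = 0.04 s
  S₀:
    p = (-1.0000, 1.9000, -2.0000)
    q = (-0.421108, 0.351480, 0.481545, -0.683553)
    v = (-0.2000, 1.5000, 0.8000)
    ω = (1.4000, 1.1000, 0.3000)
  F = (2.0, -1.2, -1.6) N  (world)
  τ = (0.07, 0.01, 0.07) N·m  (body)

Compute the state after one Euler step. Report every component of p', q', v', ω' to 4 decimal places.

a = (0.4000, -0.2400, -0.3200)
new position p' = (-1.0080, 1.9600, -1.9680)
v' = v + a·dt = (-0.1840, 1.4904, 0.7872)
α = I⁻¹(τ − ω×Iω) = (0.3083, 0.4360, 0.5040)
ω' = ω + α·dt = (1.4123, 1.1174, 0.3202)
2q̇ = q⊗(0,ω) = (-0.8167056, 0.3068206, -1.5256370, -0.4138674)
q' = normalize(q + ½dt·q⊗(0,ω)) = (-0.4372, 0.3574, 0.4507, -0.6914)

p' = (-1.0080, 1.9600, -1.9680)
q' = (-0.4372, 0.3574, 0.4507, -0.6914)
v' = (-0.1840, 1.4904, 0.7872)
ω' = (1.4123, 1.1174, 0.3202)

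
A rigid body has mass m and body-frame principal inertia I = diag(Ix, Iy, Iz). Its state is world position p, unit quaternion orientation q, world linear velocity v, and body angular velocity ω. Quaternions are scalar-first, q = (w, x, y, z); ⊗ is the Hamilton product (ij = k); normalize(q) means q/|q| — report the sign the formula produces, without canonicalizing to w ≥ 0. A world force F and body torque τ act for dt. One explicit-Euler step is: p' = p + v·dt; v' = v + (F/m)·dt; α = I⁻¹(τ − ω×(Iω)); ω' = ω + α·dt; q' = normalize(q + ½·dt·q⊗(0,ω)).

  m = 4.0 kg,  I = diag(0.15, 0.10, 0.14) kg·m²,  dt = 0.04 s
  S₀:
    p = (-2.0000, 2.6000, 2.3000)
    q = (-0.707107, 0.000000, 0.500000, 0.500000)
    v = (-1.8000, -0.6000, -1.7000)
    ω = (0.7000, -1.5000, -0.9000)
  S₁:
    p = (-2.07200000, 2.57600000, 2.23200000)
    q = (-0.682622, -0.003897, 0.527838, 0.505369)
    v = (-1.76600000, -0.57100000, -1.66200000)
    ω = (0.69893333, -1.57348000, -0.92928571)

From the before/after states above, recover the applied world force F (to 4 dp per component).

F = (3.4000, 2.9000, 3.8000)

v₁ − v₀ = (0.03400000, 0.02900000, 0.03800000)
F = m·Δv/dt = (3.4000, 2.9000, 3.8000)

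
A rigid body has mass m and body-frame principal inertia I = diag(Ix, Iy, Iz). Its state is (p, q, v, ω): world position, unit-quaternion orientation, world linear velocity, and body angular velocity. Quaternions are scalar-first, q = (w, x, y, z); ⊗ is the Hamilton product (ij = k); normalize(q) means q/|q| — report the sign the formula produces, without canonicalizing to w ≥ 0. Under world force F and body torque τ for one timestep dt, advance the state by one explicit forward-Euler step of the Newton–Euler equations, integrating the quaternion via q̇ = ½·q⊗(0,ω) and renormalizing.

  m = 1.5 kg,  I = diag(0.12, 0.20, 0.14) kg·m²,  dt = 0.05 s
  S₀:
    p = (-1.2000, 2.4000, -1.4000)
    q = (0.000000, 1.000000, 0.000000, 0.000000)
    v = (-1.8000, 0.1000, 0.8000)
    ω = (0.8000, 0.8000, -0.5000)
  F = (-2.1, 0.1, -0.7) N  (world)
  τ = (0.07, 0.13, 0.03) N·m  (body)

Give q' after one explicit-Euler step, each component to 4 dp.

q' = (-0.0200, 0.9995, 0.0125, 0.0200)

Hamilton product q⊗(0,ω) = (-0.8000000, 0.0000000, 0.5000000, 0.8000000)
updated quaternion q' = (-0.0200, 0.9995, 0.0125, 0.0200)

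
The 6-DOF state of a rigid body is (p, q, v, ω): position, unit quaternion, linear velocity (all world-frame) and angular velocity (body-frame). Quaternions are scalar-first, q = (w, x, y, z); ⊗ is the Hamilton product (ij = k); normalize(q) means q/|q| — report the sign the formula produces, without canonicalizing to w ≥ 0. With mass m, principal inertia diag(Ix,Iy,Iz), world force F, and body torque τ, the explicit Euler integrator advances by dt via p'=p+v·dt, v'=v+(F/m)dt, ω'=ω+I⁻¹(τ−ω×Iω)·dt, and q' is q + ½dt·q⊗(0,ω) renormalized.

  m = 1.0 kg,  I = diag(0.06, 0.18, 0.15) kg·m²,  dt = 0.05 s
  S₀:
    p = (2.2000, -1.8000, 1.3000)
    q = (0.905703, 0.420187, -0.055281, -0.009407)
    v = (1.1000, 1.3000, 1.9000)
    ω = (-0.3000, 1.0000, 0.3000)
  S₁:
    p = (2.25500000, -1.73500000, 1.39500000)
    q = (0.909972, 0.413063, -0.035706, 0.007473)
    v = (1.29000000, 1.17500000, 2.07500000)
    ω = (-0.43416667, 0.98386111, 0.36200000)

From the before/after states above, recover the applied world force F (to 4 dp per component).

F = (3.8000, -2.5000, 3.5000)

v₁ − v₀ = (0.19000000, -0.12500000, 0.17500000)
applied force F = (3.8000, -2.5000, 3.5000)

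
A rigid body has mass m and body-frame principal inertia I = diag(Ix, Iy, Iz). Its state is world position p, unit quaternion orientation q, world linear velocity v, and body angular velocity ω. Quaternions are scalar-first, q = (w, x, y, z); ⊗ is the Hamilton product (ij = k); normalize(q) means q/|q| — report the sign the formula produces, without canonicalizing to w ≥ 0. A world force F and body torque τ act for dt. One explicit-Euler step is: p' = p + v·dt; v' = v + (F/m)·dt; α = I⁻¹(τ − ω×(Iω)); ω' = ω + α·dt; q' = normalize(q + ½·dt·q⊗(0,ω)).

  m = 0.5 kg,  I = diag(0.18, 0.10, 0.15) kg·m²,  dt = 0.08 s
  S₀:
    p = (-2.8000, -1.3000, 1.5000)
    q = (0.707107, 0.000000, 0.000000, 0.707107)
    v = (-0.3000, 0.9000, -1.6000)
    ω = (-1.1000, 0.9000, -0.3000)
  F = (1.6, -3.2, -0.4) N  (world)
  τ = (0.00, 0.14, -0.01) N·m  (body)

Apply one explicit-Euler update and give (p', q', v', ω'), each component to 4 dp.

p' = (-2.8240, -1.2280, 1.3720)
q' = (0.7144, -0.0565, -0.0056, 0.6974)
v' = (-0.0440, 0.3880, -1.6640)
ω' = (-1.0940, 1.0041, -0.3476)

linear accel F/m = (3.2000, -6.4000, -0.8000)
new position p' = (-2.8240, -1.2280, 1.3720)
v + (F/m)dt = (-0.0440, 0.3880, -1.6640)
ω×(Iω) gyroscopic = (-0.0135, 0.0099, 0.0792)
(τ − ω×Iω)/I = (0.0750, 1.3010, -0.5947)
ω + α·dt = (-1.0940, 1.0041, -0.3476)
2q̇ = q⊗(0,ω) = (0.2121321, -1.4142140, -0.1414214, -0.2121321)
q + ½dt·q⊗(0,ω), renormalized = (0.7144, -0.0565, -0.0056, 0.6974)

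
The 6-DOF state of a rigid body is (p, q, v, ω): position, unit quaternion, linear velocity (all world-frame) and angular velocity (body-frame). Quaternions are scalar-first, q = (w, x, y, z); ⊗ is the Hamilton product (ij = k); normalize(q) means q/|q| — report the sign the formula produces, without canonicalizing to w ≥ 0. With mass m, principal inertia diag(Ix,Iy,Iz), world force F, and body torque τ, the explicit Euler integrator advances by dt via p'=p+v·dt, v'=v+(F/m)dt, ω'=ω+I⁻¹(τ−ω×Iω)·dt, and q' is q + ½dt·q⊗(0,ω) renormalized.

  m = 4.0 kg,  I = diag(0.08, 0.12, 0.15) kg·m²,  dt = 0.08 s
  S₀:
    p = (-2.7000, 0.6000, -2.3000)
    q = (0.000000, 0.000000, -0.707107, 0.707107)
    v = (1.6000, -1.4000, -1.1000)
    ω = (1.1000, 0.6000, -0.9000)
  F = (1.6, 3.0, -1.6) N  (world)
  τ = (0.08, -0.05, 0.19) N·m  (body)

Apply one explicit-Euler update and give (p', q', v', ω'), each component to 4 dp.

α = I⁻¹(τ − ω×Iω) = (1.2025, -0.9942, 1.0907)
ω + α·dt = (1.1962, 0.5205, -0.8127)
q⊗(0,ω) = (1.0606605, 0.2121321, 0.7778177, 0.7778177)
q' = normalize(q + ½dt·q⊗(0,ω)) = (0.0423, 0.0085, -0.6747, 0.7368)
p + v·dt = (-2.5720, 0.4880, -2.3880)
new velocity v' = (1.6320, -1.3400, -1.1320)

p' = (-2.5720, 0.4880, -2.3880)
q' = (0.0423, 0.0085, -0.6747, 0.7368)
v' = (1.6320, -1.3400, -1.1320)
ω' = (1.1962, 0.5205, -0.8127)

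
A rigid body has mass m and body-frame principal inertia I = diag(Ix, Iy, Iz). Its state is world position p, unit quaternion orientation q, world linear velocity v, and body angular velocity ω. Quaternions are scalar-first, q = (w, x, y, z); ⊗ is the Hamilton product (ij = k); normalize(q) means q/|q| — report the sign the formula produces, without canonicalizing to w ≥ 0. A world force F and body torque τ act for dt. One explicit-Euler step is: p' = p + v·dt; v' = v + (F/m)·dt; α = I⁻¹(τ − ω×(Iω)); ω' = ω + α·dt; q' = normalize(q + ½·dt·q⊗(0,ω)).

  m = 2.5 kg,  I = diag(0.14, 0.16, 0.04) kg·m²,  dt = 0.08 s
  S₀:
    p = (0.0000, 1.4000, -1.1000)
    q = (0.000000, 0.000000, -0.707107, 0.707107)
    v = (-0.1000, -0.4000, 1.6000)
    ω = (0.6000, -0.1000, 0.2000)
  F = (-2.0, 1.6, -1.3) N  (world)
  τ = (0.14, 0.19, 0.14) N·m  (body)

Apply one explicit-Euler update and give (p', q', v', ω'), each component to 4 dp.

(τ − ω×Iω)/I = (0.9829, 1.1125, 3.5300)
new body rate ω' = (0.6786, -0.0110, 0.4824)
2q̇ = q⊗(0,ω) = (-0.2121321, -0.0707107, 0.4242642, 0.4242642)
q' = normalize(q + ½dt·q⊗(0,ω)) = (-0.0085, -0.0028, -0.6899, 0.7238)
a = (-0.8000, 0.6400, -0.5200)
p' = p + v·dt = (-0.0080, 1.3680, -0.9720)
v + (F/m)dt = (-0.1640, -0.3488, 1.5584)

p' = (-0.0080, 1.3680, -0.9720)
q' = (-0.0085, -0.0028, -0.6899, 0.7238)
v' = (-0.1640, -0.3488, 1.5584)
ω' = (0.6786, -0.0110, 0.4824)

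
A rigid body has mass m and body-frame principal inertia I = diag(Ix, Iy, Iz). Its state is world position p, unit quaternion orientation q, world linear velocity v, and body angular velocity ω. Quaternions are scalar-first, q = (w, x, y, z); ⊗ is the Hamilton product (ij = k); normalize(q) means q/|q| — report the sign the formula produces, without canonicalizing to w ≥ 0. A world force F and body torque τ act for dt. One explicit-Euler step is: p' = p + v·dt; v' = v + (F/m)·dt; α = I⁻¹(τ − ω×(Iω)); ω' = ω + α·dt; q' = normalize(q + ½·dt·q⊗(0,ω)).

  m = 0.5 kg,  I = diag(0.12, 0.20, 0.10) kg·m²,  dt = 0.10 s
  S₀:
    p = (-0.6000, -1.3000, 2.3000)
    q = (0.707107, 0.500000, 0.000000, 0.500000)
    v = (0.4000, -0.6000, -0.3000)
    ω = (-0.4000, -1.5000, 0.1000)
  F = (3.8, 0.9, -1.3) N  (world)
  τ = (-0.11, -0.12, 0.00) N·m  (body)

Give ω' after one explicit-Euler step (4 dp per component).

angular accel α = (-1.0417, -0.5960, -0.4800)
ω' = ω + α·dt = (-0.5042, -1.5596, 0.0520)

ω' = (-0.5042, -1.5596, 0.0520)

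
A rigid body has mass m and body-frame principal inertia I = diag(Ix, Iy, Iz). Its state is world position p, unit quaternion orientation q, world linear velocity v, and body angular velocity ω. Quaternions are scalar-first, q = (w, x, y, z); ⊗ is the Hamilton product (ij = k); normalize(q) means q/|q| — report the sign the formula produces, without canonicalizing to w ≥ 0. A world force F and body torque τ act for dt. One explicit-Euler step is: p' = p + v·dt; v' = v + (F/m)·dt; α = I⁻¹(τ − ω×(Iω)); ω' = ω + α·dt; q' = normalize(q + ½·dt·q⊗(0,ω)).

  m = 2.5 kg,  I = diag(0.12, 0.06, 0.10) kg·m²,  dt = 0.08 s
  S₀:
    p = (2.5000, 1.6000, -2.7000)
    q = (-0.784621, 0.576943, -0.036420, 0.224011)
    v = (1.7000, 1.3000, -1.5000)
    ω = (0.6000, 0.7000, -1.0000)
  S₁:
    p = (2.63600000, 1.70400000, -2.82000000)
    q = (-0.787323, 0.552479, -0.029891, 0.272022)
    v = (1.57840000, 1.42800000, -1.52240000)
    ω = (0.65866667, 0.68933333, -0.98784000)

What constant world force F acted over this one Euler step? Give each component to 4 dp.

Δv = v₁−v₀ = (-0.12160000, 0.12800000, -0.02240000)
applied force F = (-3.8000, 4.0000, -0.7000)

F = (-3.8000, 4.0000, -0.7000)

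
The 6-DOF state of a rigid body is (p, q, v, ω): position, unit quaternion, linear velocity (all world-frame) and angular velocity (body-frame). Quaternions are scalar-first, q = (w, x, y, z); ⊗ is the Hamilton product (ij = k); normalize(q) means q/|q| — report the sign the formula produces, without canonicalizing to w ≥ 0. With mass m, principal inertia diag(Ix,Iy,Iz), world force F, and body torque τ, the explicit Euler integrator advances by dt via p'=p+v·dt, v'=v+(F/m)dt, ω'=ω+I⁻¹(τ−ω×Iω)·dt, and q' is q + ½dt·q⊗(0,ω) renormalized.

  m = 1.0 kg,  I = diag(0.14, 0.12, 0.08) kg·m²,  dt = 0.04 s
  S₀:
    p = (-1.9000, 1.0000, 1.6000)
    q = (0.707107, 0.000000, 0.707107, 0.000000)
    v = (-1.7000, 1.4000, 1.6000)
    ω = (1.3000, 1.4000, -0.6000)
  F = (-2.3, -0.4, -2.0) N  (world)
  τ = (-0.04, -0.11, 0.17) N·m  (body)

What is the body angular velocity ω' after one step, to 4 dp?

precession coupling ω×(Iω) = (0.0336, -0.0468, -0.0364)
angular accel α = (-0.5257, -0.5267, 2.5800)
new body rate ω' = (1.2790, 1.3789, -0.4968)

ω' = (1.2790, 1.3789, -0.4968)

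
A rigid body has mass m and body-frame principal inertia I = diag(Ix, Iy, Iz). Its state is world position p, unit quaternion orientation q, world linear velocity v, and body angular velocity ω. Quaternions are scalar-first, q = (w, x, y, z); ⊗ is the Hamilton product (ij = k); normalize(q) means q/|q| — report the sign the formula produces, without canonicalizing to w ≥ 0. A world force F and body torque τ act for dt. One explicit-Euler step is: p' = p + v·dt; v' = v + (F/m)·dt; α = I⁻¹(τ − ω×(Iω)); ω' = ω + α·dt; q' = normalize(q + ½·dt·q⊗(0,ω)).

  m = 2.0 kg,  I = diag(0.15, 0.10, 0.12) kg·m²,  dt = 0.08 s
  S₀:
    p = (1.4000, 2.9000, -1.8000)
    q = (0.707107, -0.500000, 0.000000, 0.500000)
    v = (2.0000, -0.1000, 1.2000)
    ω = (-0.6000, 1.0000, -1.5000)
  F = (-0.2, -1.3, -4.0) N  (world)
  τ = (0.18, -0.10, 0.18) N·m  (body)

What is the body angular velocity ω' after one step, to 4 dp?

α = I⁻¹(τ − ω×Iω) = (1.4000, -1.2700, 1.2500)
ω + α·dt = (-0.4880, 0.8984, -1.4000)

ω' = (-0.4880, 0.8984, -1.4000)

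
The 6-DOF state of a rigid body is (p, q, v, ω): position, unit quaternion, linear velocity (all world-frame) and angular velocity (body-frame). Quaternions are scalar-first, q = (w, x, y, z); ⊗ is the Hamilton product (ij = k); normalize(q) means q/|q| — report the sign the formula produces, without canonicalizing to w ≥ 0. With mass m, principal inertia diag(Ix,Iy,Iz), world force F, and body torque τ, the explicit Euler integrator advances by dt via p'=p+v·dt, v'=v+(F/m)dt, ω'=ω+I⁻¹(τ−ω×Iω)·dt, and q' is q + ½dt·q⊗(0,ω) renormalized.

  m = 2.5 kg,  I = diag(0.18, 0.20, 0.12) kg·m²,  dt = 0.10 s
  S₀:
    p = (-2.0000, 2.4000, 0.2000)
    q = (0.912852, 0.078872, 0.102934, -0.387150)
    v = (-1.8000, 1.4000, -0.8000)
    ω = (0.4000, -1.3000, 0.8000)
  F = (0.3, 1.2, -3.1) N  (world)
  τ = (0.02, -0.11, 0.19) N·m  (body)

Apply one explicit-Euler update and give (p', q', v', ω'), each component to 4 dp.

p' = (-2.1800, 2.5400, 0.1200)
q' = (0.9306, 0.0758, 0.0326, -0.3567)
v' = (-1.7880, 1.4480, -0.9240)
ω' = (0.3649, -1.3646, 0.9670)

p + v·dt = (-2.1800, 2.5400, 0.1200)
v + (F/m)dt = (-1.7880, 1.4480, -0.9240)
α = I⁻¹(τ − ω×Iω) = (-0.3511, -0.6460, 1.6700)
new body rate ω' = (0.3649, -1.3646, 0.9670)
Hamilton product q⊗(0,ω) = (0.4119854, -0.0558070, -1.4046652, 0.5865744)
q' = normalize(q + ½dt·q⊗(0,ω)) = (0.9306, 0.0758, 0.0326, -0.3567)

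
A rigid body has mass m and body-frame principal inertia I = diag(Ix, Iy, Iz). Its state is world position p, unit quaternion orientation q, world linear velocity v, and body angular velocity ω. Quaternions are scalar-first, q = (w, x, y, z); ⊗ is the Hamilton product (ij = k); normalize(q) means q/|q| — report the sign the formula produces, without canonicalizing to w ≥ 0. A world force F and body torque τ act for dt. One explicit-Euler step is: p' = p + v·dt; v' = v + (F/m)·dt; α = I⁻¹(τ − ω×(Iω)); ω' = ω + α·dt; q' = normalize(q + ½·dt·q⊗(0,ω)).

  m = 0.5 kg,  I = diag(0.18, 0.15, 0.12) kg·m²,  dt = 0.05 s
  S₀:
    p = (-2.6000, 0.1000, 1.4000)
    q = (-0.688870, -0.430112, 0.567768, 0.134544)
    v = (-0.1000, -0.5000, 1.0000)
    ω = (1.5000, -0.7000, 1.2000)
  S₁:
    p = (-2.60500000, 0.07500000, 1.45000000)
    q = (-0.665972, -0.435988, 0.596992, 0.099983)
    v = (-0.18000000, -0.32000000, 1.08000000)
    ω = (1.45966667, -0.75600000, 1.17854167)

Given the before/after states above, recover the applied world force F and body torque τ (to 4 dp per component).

rate change Δω = (-0.04033333, -0.05600000, -0.02145833)
τ = I·(Δω/dt) + ω₀×(Iω₀) = (-0.1200, -0.0600, -0.0200)
Δv = v₁−v₀ = (-0.08000000, 0.18000000, 0.08000000)
m·(v₁−v₀)/dt = (-0.8000, 1.8000, 0.8000)

F = (-0.8000, 1.8000, 0.8000)
τ = (-0.1200, -0.0600, -0.0200)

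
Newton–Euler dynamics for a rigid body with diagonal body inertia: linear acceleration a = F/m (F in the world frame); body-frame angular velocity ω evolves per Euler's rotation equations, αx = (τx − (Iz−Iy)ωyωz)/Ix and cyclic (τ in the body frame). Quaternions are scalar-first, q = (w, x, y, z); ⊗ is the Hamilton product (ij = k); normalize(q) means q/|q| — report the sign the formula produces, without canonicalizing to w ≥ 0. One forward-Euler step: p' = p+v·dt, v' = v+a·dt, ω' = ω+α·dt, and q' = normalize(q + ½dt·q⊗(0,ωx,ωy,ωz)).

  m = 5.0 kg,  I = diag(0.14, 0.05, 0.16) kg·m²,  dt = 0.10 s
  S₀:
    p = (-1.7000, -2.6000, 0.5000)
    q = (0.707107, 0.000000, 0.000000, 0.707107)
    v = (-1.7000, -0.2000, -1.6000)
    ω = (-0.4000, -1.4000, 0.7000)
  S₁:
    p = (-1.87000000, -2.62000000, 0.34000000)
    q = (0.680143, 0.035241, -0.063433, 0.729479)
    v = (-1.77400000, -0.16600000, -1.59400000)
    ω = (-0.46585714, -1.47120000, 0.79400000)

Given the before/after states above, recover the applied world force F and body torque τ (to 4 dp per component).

F = (-3.7000, 1.7000, 0.3000)
τ = (-0.2000, -0.0300, 0.1000)

Δv = v₁−v₀ = (-0.07400000, 0.03400000, 0.00600000)
m·(v₁−v₀)/dt = (-3.7000, 1.7000, 0.3000)
rate change Δω = (-0.06585714, -0.07120000, 0.09400000)
I·α + gyro = (-0.2000, -0.0300, 0.1000)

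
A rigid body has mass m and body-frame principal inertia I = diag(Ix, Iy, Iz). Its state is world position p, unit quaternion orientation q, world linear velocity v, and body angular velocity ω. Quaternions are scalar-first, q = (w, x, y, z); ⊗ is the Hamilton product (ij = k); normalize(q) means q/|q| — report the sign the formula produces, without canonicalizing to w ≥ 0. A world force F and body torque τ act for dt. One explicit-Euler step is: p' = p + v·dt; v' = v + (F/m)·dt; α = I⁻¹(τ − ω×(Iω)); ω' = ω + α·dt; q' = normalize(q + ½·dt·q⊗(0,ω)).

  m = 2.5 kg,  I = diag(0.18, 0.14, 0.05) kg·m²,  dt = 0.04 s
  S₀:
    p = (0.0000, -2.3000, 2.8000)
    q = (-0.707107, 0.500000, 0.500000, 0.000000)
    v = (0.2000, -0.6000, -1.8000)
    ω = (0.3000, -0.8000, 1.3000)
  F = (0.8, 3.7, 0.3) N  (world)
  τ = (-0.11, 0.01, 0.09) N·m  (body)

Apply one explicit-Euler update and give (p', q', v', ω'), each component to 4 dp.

a = (0.3200, 1.4800, 0.1200)
p' = p + v·dt = (0.0080, -2.3240, 2.7280)
v' = v + a·dt = (0.2128, -0.5408, -1.7952)
α = I⁻¹(τ − ω×Iω) = (-1.1311, -0.2907, 1.6080)
ω' = ω + α·dt = (0.2548, -0.8116, 1.3643)
q⊗(0,ω) = (0.2500000, 0.4378679, -0.0843144, -1.4692391)
q' = normalize(q + ½dt·q⊗(0,ω)) = (-0.7018, 0.5085, 0.4981, -0.0294)

p' = (0.0080, -2.3240, 2.7280)
q' = (-0.7018, 0.5085, 0.4981, -0.0294)
v' = (0.2128, -0.5408, -1.7952)
ω' = (0.2548, -0.8116, 1.3643)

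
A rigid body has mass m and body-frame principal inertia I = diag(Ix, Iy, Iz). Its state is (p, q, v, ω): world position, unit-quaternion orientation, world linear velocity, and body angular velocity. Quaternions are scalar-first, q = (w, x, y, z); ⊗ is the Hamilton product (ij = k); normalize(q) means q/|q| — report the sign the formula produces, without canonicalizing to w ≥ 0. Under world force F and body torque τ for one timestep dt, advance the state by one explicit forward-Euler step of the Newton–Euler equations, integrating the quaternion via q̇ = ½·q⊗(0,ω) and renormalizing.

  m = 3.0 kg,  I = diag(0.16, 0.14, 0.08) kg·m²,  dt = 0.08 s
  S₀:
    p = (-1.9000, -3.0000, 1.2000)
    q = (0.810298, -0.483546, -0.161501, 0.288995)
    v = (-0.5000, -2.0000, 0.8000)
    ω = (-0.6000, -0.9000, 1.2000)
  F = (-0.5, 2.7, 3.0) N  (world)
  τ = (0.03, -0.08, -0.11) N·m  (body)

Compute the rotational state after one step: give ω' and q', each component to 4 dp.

ω' = (-0.6174, -0.9128, 1.1008)
q' = (0.7774, -0.4993, -0.1740, 0.3407)

(τ − ω×Iω)/I = (-0.2175, -0.1600, -1.2400)
ω + α·dt = (-0.6174, -0.9128, 1.1008)
Hamilton product q⊗(0,ω) = (-0.7822725, -0.4198845, -0.3224100, 1.3106484)
q + ½dt·q⊗(0,ω), renormalized = (0.7774, -0.4993, -0.1740, 0.3407)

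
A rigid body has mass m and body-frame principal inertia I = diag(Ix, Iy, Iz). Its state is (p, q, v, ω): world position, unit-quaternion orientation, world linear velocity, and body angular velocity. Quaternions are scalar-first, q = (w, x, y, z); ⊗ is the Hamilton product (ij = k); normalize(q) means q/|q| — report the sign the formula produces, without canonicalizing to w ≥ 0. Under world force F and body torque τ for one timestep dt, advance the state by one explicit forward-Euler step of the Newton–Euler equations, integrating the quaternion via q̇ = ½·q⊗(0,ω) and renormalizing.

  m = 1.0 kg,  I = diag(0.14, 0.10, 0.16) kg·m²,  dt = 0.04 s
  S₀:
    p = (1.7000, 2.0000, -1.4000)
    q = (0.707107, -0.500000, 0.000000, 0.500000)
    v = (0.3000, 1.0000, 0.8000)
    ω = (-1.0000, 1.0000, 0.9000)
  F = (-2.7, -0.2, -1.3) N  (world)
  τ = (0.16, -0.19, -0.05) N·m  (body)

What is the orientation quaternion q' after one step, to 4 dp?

q⊗(0,ω) = (-0.9500000, -1.2071070, 0.6571070, 0.1363963)
updated quaternion q' = (0.6877, -0.5238, 0.0131, 0.5024)

q' = (0.6877, -0.5238, 0.0131, 0.5024)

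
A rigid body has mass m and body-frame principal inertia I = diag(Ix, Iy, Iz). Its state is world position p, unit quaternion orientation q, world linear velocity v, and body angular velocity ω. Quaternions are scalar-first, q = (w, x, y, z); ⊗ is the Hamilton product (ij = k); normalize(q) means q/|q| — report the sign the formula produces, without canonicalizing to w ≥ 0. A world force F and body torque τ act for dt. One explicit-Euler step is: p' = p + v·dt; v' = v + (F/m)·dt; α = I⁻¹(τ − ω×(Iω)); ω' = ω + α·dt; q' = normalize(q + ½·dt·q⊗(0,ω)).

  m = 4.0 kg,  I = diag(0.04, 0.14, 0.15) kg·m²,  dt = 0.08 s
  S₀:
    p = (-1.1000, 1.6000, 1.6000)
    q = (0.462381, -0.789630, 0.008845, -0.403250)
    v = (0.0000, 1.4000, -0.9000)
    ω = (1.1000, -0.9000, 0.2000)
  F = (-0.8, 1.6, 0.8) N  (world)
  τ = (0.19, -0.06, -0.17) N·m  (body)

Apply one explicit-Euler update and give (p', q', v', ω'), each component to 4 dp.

p' = (-1.1000, 1.7120, 1.5280)
q' = (0.4998, -0.7824, -0.0192, -0.3709)
v' = (-0.0160, 1.4320, -0.8840)
ω' = (1.4836, -0.9205, 0.1621)

precession coupling ω×(Iω) = (-0.0018, -0.0242, -0.0990)
(τ − ω×Iω)/I = (4.7950, -0.2557, -0.4733)
ω' = ω + α·dt = (1.4836, -0.9205, 0.1621)
Hamilton product q⊗(0,ω) = (0.9572035, 0.1474631, -0.7017919, 0.7934137)
updated quaternion q' = (0.4998, -0.7824, -0.0192, -0.3709)
linear accel F/m = (-0.2000, 0.4000, 0.2000)
p + v·dt = (-1.1000, 1.7120, 1.5280)
v + (F/m)dt = (-0.0160, 1.4320, -0.8840)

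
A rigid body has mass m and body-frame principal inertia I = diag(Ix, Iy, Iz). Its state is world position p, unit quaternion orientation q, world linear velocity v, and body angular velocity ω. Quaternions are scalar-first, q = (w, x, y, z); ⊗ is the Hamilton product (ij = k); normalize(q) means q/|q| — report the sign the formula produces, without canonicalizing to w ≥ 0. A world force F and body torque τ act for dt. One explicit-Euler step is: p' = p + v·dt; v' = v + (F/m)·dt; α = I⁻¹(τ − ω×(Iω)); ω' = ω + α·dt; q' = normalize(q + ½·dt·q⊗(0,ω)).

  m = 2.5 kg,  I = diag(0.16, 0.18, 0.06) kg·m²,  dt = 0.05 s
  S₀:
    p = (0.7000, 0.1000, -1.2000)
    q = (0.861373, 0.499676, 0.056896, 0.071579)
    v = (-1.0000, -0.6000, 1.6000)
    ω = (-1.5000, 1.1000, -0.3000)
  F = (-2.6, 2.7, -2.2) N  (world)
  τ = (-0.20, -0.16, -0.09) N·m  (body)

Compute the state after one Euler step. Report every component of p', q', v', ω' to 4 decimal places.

gyro term ω×Iω = (0.0396, 0.0450, -0.0330)
angular accel α = (-1.4975, -1.1389, -0.9500)
new body rate ω' = (-1.5749, 1.0431, -0.3475)
Hamilton product q⊗(0,ω) = (0.7084021, -1.3878652, 0.9900446, 0.3765757)
updated quaternion q' = (0.8781, 0.4645, 0.0816, 0.0809)
linear accel F/m = (-1.0400, 1.0800, -0.8800)
p + v·dt = (0.6500, 0.0700, -1.1200)
v + (F/m)dt = (-1.0520, -0.5460, 1.5560)

p' = (0.6500, 0.0700, -1.1200)
q' = (0.8781, 0.4645, 0.0816, 0.0809)
v' = (-1.0520, -0.5460, 1.5560)
ω' = (-1.5749, 1.0431, -0.3475)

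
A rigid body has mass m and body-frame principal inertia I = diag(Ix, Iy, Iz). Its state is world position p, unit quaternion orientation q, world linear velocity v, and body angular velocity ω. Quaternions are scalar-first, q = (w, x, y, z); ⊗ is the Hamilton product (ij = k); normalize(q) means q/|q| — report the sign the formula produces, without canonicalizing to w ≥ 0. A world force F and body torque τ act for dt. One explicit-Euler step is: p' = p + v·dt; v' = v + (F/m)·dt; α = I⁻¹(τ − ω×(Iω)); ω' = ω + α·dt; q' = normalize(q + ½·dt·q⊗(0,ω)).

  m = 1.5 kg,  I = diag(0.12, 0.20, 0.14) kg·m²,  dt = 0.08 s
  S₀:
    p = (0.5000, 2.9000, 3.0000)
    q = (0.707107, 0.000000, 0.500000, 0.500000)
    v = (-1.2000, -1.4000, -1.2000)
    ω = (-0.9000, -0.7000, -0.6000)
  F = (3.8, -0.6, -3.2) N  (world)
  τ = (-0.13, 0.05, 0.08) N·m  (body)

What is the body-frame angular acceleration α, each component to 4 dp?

ω×(Iω) gyroscopic = (-0.0252, -0.0108, 0.0504)
(τ − ω×Iω)/I = (-0.8733, 0.3040, 0.2114)

α = (-0.8733, 0.3040, 0.2114)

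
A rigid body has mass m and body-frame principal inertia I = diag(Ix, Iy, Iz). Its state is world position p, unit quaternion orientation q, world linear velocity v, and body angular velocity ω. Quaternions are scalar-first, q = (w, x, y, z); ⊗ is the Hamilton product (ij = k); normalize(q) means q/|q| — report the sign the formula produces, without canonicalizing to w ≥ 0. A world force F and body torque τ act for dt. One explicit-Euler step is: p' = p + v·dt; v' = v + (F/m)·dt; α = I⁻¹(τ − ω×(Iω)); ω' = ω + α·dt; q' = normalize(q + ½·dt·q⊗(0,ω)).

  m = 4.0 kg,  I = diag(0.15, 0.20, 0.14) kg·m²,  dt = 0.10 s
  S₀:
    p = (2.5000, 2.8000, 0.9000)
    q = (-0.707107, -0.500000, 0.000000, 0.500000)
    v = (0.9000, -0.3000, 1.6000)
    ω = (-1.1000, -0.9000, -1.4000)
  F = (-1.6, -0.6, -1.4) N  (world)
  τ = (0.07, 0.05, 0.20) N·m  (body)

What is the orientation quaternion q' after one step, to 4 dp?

q' = (-0.6962, -0.4364, -0.0305, 0.5692)

Hamilton product q⊗(0,ω) = (0.1500000, 1.2278177, -0.6136037, 1.4399498)
q + ½dt·q⊗(0,ω), renormalized = (-0.6962, -0.4364, -0.0305, 0.5692)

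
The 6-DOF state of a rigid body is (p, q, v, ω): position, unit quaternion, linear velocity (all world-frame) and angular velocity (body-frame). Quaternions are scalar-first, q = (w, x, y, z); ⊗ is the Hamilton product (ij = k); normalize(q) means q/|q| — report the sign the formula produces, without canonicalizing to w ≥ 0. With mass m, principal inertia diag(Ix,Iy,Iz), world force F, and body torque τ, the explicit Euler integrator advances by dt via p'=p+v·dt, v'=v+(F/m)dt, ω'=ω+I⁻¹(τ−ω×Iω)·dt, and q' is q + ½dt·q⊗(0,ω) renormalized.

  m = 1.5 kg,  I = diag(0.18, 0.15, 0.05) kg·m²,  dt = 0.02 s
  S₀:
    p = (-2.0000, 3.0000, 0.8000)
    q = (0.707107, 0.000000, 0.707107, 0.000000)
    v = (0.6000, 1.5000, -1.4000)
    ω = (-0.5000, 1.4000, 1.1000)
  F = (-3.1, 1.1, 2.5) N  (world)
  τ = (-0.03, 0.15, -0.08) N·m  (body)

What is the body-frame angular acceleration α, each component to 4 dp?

α = (0.6889, 1.4767, -2.0200)

ω×(Iω) gyroscopic = (-0.1540, -0.0715, 0.0210)
(τ − ω×Iω)/I = (0.6889, 1.4767, -2.0200)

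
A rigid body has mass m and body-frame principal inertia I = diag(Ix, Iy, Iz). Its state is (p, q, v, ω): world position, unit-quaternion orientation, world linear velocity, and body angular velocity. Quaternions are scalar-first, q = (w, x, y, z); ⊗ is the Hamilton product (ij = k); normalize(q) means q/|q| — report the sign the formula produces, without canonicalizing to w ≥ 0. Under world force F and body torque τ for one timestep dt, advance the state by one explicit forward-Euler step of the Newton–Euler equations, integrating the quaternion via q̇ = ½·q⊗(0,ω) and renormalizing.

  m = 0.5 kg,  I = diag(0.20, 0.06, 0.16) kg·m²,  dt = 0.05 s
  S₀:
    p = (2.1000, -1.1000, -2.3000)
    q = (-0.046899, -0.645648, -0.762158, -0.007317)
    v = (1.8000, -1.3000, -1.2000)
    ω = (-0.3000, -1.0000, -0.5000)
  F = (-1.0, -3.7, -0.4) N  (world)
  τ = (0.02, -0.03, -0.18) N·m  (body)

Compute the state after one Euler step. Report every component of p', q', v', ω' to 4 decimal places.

linear accel F/m = (-2.0000, -7.4000, -0.8000)
p + v·dt = (2.1900, -1.1650, -2.3600)
new velocity v' = (1.7000, -1.6700, -1.2400)
precession coupling ω×(Iω) = (0.0500, 0.0060, -0.0420)
angular accel α = (-0.1500, -0.6000, -0.8625)
ω + α·dt = (-0.3075, -1.0300, -0.5431)
q⊗(0,ω) = (-0.9595109, 0.3878317, -0.2737299, 0.4404501)
q' = normalize(q + ½dt·q⊗(0,ω)) = (-0.0709, -0.6357, -0.7687, 0.0037)

p' = (2.1900, -1.1650, -2.3600)
q' = (-0.0709, -0.6357, -0.7687, 0.0037)
v' = (1.7000, -1.6700, -1.2400)
ω' = (-0.3075, -1.0300, -0.5431)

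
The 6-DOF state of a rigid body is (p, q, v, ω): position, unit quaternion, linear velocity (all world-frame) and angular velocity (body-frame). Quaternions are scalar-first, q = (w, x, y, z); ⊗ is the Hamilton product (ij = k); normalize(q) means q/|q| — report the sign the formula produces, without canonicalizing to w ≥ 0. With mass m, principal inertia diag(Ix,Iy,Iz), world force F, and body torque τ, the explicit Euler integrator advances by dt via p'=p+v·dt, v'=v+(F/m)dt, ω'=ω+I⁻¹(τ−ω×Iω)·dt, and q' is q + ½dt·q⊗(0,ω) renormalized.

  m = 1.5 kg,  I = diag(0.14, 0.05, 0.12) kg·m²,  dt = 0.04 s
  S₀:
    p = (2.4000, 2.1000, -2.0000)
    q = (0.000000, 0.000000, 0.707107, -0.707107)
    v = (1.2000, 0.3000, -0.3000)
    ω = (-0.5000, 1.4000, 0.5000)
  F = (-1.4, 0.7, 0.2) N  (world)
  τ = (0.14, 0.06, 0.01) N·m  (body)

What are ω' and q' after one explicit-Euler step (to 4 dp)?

(τ − ω×Iω)/I = (0.6500, 1.3000, -0.4417)
ω' = ω + α·dt = (-0.4740, 1.4520, 0.4823)
2q̇ = q⊗(0,ω) = (-0.6363963, 1.3435033, 0.3535535, 0.3535535)
q' = normalize(q + ½dt·q⊗(0,ω)) = (-0.0127, 0.0269, 0.7138, -0.6997)

ω' = (-0.4740, 1.4520, 0.4823)
q' = (-0.0127, 0.0269, 0.7138, -0.6997)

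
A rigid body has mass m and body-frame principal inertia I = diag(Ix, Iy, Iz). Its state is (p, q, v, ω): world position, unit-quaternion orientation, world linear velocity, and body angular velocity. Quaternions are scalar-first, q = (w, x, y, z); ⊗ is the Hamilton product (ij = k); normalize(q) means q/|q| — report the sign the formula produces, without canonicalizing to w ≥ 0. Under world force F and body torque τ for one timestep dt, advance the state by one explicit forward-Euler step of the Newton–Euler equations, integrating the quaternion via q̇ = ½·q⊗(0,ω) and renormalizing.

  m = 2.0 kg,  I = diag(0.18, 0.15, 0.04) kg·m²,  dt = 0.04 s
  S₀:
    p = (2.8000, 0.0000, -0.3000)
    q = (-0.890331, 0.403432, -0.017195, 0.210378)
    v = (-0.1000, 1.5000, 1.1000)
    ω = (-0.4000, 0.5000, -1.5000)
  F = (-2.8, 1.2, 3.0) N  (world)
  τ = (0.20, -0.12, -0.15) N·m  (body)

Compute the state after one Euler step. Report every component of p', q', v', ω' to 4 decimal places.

ω×(Iω) gyroscopic = (0.0825, 0.0840, 0.0060)
α = I⁻¹(τ − ω×Iω) = (0.6528, -1.3600, -3.9000)
new body rate ω' = (-0.3739, 0.4456, -1.6560)
Hamilton product q⊗(0,ω) = (0.4855373, 0.2767359, 0.0758313, 1.5303345)
q + ½dt·q⊗(0,ω), renormalized = (-0.8802, 0.4087, -0.0157, 0.2409)
a = F/m = (-1.4000, 0.6000, 1.5000)
new position p' = (2.7960, 0.0600, -0.2560)
v + (F/m)dt = (-0.1560, 1.5240, 1.1600)

p' = (2.7960, 0.0600, -0.2560)
q' = (-0.8802, 0.4087, -0.0157, 0.2409)
v' = (-0.1560, 1.5240, 1.1600)
ω' = (-0.3739, 0.4456, -1.6560)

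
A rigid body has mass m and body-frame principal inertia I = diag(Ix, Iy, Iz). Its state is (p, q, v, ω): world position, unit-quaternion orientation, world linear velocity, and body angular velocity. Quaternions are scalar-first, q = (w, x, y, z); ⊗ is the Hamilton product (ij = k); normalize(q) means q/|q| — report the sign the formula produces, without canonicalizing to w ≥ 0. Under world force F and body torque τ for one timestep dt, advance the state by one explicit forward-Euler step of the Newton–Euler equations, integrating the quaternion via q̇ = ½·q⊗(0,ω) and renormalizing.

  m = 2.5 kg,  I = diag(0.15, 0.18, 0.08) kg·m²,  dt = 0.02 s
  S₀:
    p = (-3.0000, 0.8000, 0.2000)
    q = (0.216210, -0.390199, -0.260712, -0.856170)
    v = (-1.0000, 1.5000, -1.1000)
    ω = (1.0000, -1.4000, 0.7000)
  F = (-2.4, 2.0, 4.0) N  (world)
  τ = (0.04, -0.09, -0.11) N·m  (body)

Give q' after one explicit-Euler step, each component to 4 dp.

2q̇ = q⊗(0,ω) = (0.6245212, -1.1649264, -0.8857247, 0.9583376)
updated quaternion q' = (0.2224, -0.4018, -0.2695, -0.8464)

q' = (0.2224, -0.4018, -0.2695, -0.8464)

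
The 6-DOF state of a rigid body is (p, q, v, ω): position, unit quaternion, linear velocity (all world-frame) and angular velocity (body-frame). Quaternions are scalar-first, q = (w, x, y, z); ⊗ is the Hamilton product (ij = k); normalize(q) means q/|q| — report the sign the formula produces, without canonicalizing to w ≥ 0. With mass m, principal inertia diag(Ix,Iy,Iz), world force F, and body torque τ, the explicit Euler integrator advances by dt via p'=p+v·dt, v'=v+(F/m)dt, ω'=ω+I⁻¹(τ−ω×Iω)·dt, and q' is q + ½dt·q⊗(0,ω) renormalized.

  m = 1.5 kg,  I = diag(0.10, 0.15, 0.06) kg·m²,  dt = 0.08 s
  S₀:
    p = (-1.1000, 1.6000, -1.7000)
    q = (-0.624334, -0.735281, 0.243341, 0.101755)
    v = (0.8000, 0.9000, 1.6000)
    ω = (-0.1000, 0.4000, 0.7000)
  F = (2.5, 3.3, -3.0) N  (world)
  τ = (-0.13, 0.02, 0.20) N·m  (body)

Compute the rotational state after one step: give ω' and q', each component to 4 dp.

gyro term ω×Iω = (-0.0252, -0.0028, -0.0020)
angular accel α = (-1.0480, 0.1520, 3.3667)
new body rate ω' = (-0.1838, 0.4122, 0.9693)
Hamilton product q⊗(0,ω) = (-0.2420930, 0.1920701, 0.2547876, -0.7068121)
updated quaternion q' = (-0.6337, -0.7272, 0.2534, 0.0734)

ω' = (-0.1838, 0.4122, 0.9693)
q' = (-0.6337, -0.7272, 0.2534, 0.0734)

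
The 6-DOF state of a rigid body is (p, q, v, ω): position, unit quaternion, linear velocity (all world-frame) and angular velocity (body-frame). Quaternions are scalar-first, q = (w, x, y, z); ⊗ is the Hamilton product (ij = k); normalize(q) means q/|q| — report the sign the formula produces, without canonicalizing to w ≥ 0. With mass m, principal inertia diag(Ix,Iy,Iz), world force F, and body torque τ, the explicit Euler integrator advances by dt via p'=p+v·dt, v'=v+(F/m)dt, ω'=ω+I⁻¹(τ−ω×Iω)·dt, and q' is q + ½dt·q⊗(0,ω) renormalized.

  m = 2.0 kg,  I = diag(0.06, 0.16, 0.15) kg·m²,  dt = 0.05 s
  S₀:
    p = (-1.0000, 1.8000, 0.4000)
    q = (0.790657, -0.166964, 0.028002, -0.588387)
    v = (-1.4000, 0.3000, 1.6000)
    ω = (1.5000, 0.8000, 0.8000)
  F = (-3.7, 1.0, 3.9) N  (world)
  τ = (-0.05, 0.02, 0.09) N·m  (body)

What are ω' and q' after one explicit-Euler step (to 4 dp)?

ω' = (1.4637, 0.8400, 0.7900)
q' = (0.8072, -0.1248, 0.0251, -0.5763)

ω×(Iω) gyroscopic = (-0.0064, -0.1080, 0.1200)
angular accel α = (-0.7267, 0.8000, -0.2000)
ω' = ω + α·dt = (1.4637, 0.8400, 0.7900)
q⊗(0,ω) = (0.6987540, 1.6790967, -0.1164837, 0.4569514)
q' = normalize(q + ½dt·q⊗(0,ω)) = (0.8072, -0.1248, 0.0251, -0.5763)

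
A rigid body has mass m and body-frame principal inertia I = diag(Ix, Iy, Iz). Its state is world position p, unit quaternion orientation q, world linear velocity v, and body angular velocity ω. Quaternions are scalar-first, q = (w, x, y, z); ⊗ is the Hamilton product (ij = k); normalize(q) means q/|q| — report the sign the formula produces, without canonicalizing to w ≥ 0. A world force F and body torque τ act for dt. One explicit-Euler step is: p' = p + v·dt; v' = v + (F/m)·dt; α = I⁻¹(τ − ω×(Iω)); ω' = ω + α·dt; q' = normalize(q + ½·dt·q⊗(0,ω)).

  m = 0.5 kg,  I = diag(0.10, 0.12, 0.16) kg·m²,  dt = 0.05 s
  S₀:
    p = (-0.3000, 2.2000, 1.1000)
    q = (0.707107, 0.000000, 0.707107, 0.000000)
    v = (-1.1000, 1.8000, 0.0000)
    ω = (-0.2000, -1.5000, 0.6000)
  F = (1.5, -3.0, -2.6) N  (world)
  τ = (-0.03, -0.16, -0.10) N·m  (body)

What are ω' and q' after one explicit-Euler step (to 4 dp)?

(τ − ω×Iω)/I = (0.0600, -1.3933, -0.6625)
new body rate ω' = (-0.1970, -1.5697, 0.5669)
q⊗(0,ω) = (1.0606605, 0.2828428, -1.0606605, 0.5656856)
q' = normalize(q + ½dt·q⊗(0,ω)) = (0.7330, 0.0071, 0.6800, 0.0141)

ω' = (-0.1970, -1.5697, 0.5669)
q' = (0.7330, 0.0071, 0.6800, 0.0141)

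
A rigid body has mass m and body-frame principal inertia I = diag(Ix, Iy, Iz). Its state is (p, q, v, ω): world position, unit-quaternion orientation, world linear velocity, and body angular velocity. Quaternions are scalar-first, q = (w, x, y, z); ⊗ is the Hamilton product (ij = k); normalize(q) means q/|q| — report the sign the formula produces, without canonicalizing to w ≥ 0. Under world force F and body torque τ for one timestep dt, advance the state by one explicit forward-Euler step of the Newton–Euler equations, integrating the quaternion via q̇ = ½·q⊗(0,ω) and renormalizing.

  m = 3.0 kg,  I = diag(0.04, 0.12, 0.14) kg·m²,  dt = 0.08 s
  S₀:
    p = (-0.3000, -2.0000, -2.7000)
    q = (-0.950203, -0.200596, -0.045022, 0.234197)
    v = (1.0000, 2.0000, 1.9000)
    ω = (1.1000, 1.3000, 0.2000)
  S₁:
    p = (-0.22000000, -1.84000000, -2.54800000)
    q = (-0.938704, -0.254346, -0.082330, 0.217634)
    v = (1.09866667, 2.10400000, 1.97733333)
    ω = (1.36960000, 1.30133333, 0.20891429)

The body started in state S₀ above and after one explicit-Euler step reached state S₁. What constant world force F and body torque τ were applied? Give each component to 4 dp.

v₁ − v₀ = (0.09866667, 0.10400000, 0.07733333)
applied force F = (3.7000, 3.9000, 2.9000)
rate change Δω = (0.26960000, 0.00133333, 0.00891429)
applied torque τ = (0.1400, -0.0200, 0.1300)

F = (3.7000, 3.9000, 2.9000)
τ = (0.1400, -0.0200, 0.1300)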